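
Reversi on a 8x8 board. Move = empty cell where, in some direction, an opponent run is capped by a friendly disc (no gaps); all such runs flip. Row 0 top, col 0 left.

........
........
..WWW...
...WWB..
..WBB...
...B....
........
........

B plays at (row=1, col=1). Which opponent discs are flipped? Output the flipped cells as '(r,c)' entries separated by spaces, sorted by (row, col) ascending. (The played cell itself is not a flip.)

Dir NW: first cell '.' (not opp) -> no flip
Dir N: first cell '.' (not opp) -> no flip
Dir NE: first cell '.' (not opp) -> no flip
Dir W: first cell '.' (not opp) -> no flip
Dir E: first cell '.' (not opp) -> no flip
Dir SW: first cell '.' (not opp) -> no flip
Dir S: first cell '.' (not opp) -> no flip
Dir SE: opp run (2,2) (3,3) capped by B -> flip

Answer: (2,2) (3,3)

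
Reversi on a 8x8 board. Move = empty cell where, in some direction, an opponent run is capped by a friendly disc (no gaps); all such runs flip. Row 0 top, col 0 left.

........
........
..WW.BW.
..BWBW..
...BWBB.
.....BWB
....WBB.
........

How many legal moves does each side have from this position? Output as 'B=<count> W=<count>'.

-- B to move --
(1,1): flips 3 -> legal
(1,2): flips 2 -> legal
(1,3): flips 2 -> legal
(1,4): flips 1 -> legal
(1,5): no bracket -> illegal
(1,6): no bracket -> illegal
(1,7): no bracket -> illegal
(2,1): no bracket -> illegal
(2,4): flips 1 -> legal
(2,7): flips 1 -> legal
(3,1): no bracket -> illegal
(3,6): flips 1 -> legal
(3,7): no bracket -> illegal
(4,2): no bracket -> illegal
(4,7): flips 1 -> legal
(5,3): no bracket -> illegal
(5,4): flips 1 -> legal
(6,3): flips 1 -> legal
(6,7): flips 1 -> legal
(7,3): flips 1 -> legal
(7,4): no bracket -> illegal
(7,5): no bracket -> illegal
B mobility = 12
-- W to move --
(1,4): no bracket -> illegal
(1,5): flips 1 -> legal
(1,6): no bracket -> illegal
(2,1): no bracket -> illegal
(2,4): flips 2 -> legal
(3,1): flips 1 -> legal
(3,6): flips 1 -> legal
(3,7): flips 2 -> legal
(4,1): flips 1 -> legal
(4,2): flips 2 -> legal
(4,7): flips 2 -> legal
(5,2): no bracket -> illegal
(5,3): flips 1 -> legal
(5,4): flips 1 -> legal
(6,7): flips 2 -> legal
(7,4): flips 1 -> legal
(7,5): flips 3 -> legal
(7,6): flips 1 -> legal
(7,7): flips 2 -> legal
W mobility = 15

Answer: B=12 W=15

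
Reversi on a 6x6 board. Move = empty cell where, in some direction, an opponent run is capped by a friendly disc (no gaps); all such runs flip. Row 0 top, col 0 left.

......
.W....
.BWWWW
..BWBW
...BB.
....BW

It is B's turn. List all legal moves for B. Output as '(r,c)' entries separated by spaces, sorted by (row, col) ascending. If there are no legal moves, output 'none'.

(0,0): flips 3 -> legal
(0,1): flips 1 -> legal
(0,2): no bracket -> illegal
(1,0): no bracket -> illegal
(1,2): flips 2 -> legal
(1,3): flips 2 -> legal
(1,4): flips 2 -> legal
(1,5): no bracket -> illegal
(2,0): no bracket -> illegal
(3,1): no bracket -> illegal
(4,2): no bracket -> illegal
(4,5): no bracket -> illegal

Answer: (0,0) (0,1) (1,2) (1,3) (1,4)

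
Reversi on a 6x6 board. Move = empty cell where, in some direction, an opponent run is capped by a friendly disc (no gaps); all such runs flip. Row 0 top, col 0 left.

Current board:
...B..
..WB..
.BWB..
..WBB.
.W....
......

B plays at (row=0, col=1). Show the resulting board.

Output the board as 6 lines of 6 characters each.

Answer: .B.B..
..BB..
.BWB..
..WBB.
.W....
......

Derivation:
Place B at (0,1); scan 8 dirs for brackets.
Dir NW: edge -> no flip
Dir N: edge -> no flip
Dir NE: edge -> no flip
Dir W: first cell '.' (not opp) -> no flip
Dir E: first cell '.' (not opp) -> no flip
Dir SW: first cell '.' (not opp) -> no flip
Dir S: first cell '.' (not opp) -> no flip
Dir SE: opp run (1,2) capped by B -> flip
All flips: (1,2)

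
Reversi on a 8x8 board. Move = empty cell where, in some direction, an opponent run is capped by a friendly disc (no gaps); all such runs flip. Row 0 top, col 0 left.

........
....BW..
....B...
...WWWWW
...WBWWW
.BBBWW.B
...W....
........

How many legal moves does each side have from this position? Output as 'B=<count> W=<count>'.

-- B to move --
(0,4): no bracket -> illegal
(0,5): no bracket -> illegal
(0,6): flips 1 -> legal
(1,6): flips 1 -> legal
(2,2): flips 1 -> legal
(2,3): flips 2 -> legal
(2,5): flips 2 -> legal
(2,6): flips 1 -> legal
(2,7): flips 2 -> legal
(3,2): no bracket -> illegal
(4,2): flips 2 -> legal
(5,6): flips 2 -> legal
(6,2): no bracket -> illegal
(6,4): flips 1 -> legal
(6,5): no bracket -> illegal
(6,6): flips 1 -> legal
(7,2): no bracket -> illegal
(7,3): flips 1 -> legal
(7,4): flips 1 -> legal
B mobility = 13
-- W to move --
(0,3): no bracket -> illegal
(0,4): flips 2 -> legal
(0,5): no bracket -> illegal
(1,3): flips 2 -> legal
(2,3): no bracket -> illegal
(2,5): no bracket -> illegal
(4,0): no bracket -> illegal
(4,1): flips 1 -> legal
(4,2): no bracket -> illegal
(5,0): flips 3 -> legal
(5,6): no bracket -> illegal
(6,0): no bracket -> illegal
(6,1): flips 1 -> legal
(6,2): flips 2 -> legal
(6,4): no bracket -> illegal
(6,6): no bracket -> illegal
(6,7): flips 1 -> legal
W mobility = 7

Answer: B=13 W=7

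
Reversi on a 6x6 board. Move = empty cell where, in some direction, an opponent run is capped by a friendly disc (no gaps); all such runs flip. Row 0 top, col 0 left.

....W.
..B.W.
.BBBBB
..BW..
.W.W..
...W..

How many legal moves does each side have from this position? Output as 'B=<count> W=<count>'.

Answer: B=7 W=6

Derivation:
-- B to move --
(0,3): flips 1 -> legal
(0,5): flips 1 -> legal
(1,3): no bracket -> illegal
(1,5): no bracket -> illegal
(3,0): no bracket -> illegal
(3,1): no bracket -> illegal
(3,4): flips 1 -> legal
(4,0): no bracket -> illegal
(4,2): flips 1 -> legal
(4,4): flips 1 -> legal
(5,0): flips 1 -> legal
(5,1): no bracket -> illegal
(5,2): no bracket -> illegal
(5,4): flips 1 -> legal
B mobility = 7
-- W to move --
(0,1): no bracket -> illegal
(0,2): no bracket -> illegal
(0,3): no bracket -> illegal
(1,0): flips 2 -> legal
(1,1): flips 1 -> legal
(1,3): flips 1 -> legal
(1,5): flips 1 -> legal
(2,0): no bracket -> illegal
(3,0): no bracket -> illegal
(3,1): flips 1 -> legal
(3,4): flips 1 -> legal
(3,5): no bracket -> illegal
(4,2): no bracket -> illegal
W mobility = 6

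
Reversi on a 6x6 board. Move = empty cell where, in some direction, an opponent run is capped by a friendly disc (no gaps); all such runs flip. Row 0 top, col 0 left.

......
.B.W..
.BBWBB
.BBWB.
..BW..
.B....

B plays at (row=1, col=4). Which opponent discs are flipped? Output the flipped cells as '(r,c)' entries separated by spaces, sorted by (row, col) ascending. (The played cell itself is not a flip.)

Dir NW: first cell '.' (not opp) -> no flip
Dir N: first cell '.' (not opp) -> no flip
Dir NE: first cell '.' (not opp) -> no flip
Dir W: opp run (1,3), next='.' -> no flip
Dir E: first cell '.' (not opp) -> no flip
Dir SW: opp run (2,3) capped by B -> flip
Dir S: first cell 'B' (not opp) -> no flip
Dir SE: first cell 'B' (not opp) -> no flip

Answer: (2,3)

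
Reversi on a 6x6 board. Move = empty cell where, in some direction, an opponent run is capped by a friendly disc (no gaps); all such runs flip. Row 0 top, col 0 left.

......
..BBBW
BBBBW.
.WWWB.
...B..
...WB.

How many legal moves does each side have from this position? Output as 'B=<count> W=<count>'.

Answer: B=8 W=9

Derivation:
-- B to move --
(0,4): no bracket -> illegal
(0,5): no bracket -> illegal
(2,5): flips 1 -> legal
(3,0): flips 3 -> legal
(3,5): flips 1 -> legal
(4,0): flips 1 -> legal
(4,1): flips 2 -> legal
(4,2): flips 2 -> legal
(4,4): flips 1 -> legal
(5,2): flips 1 -> legal
B mobility = 8
-- W to move --
(0,1): no bracket -> illegal
(0,2): flips 3 -> legal
(0,3): flips 2 -> legal
(0,4): flips 3 -> legal
(0,5): flips 2 -> legal
(1,0): flips 1 -> legal
(1,1): flips 5 -> legal
(2,5): no bracket -> illegal
(3,0): no bracket -> illegal
(3,5): flips 1 -> legal
(4,2): no bracket -> illegal
(4,4): flips 1 -> legal
(4,5): no bracket -> illegal
(5,2): no bracket -> illegal
(5,5): flips 1 -> legal
W mobility = 9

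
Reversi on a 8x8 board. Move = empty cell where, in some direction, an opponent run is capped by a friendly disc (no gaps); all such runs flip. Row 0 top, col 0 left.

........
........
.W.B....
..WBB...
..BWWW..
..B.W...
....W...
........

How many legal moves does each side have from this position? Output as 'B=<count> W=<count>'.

-- B to move --
(1,0): no bracket -> illegal
(1,1): no bracket -> illegal
(1,2): no bracket -> illegal
(2,0): no bracket -> illegal
(2,2): flips 1 -> legal
(3,0): no bracket -> illegal
(3,1): flips 1 -> legal
(3,5): no bracket -> illegal
(3,6): no bracket -> illegal
(4,1): flips 1 -> legal
(4,6): flips 3 -> legal
(5,3): flips 1 -> legal
(5,5): flips 1 -> legal
(5,6): flips 1 -> legal
(6,3): no bracket -> illegal
(6,5): no bracket -> illegal
(7,3): no bracket -> illegal
(7,4): flips 3 -> legal
(7,5): no bracket -> illegal
B mobility = 8
-- W to move --
(1,2): flips 2 -> legal
(1,3): flips 2 -> legal
(1,4): flips 1 -> legal
(2,2): flips 1 -> legal
(2,4): flips 1 -> legal
(2,5): flips 1 -> legal
(3,1): no bracket -> illegal
(3,5): flips 2 -> legal
(4,1): flips 1 -> legal
(5,1): no bracket -> illegal
(5,3): no bracket -> illegal
(6,1): flips 1 -> legal
(6,2): flips 2 -> legal
(6,3): no bracket -> illegal
W mobility = 10

Answer: B=8 W=10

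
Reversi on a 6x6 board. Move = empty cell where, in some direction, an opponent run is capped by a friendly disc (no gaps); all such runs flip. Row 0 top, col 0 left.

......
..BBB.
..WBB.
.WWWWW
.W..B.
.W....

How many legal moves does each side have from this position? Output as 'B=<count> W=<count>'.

Answer: B=7 W=10

Derivation:
-- B to move --
(1,1): flips 2 -> legal
(2,0): no bracket -> illegal
(2,1): flips 1 -> legal
(2,5): no bracket -> illegal
(3,0): no bracket -> illegal
(4,0): flips 2 -> legal
(4,2): flips 3 -> legal
(4,3): flips 1 -> legal
(4,5): flips 1 -> legal
(5,0): flips 2 -> legal
(5,2): no bracket -> illegal
B mobility = 7
-- W to move --
(0,1): flips 2 -> legal
(0,2): flips 3 -> legal
(0,3): flips 2 -> legal
(0,4): flips 3 -> legal
(0,5): flips 2 -> legal
(1,1): no bracket -> illegal
(1,5): flips 1 -> legal
(2,1): no bracket -> illegal
(2,5): flips 2 -> legal
(4,3): no bracket -> illegal
(4,5): no bracket -> illegal
(5,3): flips 1 -> legal
(5,4): flips 1 -> legal
(5,5): flips 1 -> legal
W mobility = 10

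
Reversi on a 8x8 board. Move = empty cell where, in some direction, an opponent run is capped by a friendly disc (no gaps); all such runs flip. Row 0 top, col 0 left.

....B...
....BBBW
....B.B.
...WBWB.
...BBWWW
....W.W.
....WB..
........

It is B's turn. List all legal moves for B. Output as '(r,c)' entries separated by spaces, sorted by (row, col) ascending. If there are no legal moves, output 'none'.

(0,6): no bracket -> illegal
(0,7): no bracket -> illegal
(2,2): flips 1 -> legal
(2,3): flips 1 -> legal
(2,5): no bracket -> illegal
(2,7): no bracket -> illegal
(3,2): flips 1 -> legal
(3,7): no bracket -> illegal
(4,2): flips 1 -> legal
(5,3): no bracket -> illegal
(5,5): no bracket -> illegal
(5,7): flips 2 -> legal
(6,3): flips 3 -> legal
(6,6): flips 2 -> legal
(6,7): flips 2 -> legal
(7,3): no bracket -> illegal
(7,4): flips 2 -> legal
(7,5): no bracket -> illegal

Answer: (2,2) (2,3) (3,2) (4,2) (5,7) (6,3) (6,6) (6,7) (7,4)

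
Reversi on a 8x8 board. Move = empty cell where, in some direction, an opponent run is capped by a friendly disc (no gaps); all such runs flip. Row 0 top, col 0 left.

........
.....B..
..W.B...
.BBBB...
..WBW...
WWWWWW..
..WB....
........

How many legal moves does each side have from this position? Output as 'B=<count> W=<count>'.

-- B to move --
(1,1): flips 1 -> legal
(1,2): flips 1 -> legal
(1,3): flips 1 -> legal
(2,1): no bracket -> illegal
(2,3): no bracket -> illegal
(3,5): no bracket -> illegal
(4,0): no bracket -> illegal
(4,1): flips 2 -> legal
(4,5): flips 2 -> legal
(4,6): no bracket -> illegal
(5,6): no bracket -> illegal
(6,0): flips 2 -> legal
(6,1): flips 2 -> legal
(6,4): flips 4 -> legal
(6,5): flips 1 -> legal
(6,6): flips 2 -> legal
(7,1): no bracket -> illegal
(7,2): flips 3 -> legal
(7,3): no bracket -> illegal
B mobility = 11
-- W to move --
(0,4): no bracket -> illegal
(0,5): no bracket -> illegal
(0,6): flips 3 -> legal
(1,3): no bracket -> illegal
(1,4): flips 2 -> legal
(1,6): no bracket -> illegal
(2,0): flips 1 -> legal
(2,1): flips 2 -> legal
(2,3): flips 2 -> legal
(2,5): flips 2 -> legal
(2,6): no bracket -> illegal
(3,0): no bracket -> illegal
(3,5): no bracket -> illegal
(4,0): flips 1 -> legal
(4,1): no bracket -> illegal
(4,5): no bracket -> illegal
(6,4): flips 1 -> legal
(7,2): flips 1 -> legal
(7,3): flips 1 -> legal
(7,4): flips 1 -> legal
W mobility = 11

Answer: B=11 W=11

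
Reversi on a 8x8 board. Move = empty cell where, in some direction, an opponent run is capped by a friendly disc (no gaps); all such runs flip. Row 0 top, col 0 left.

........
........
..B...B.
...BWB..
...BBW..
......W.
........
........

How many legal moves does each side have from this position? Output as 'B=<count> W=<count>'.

-- B to move --
(2,3): no bracket -> illegal
(2,4): flips 1 -> legal
(2,5): flips 1 -> legal
(3,6): no bracket -> illegal
(4,6): flips 1 -> legal
(4,7): no bracket -> illegal
(5,4): no bracket -> illegal
(5,5): flips 1 -> legal
(5,7): no bracket -> illegal
(6,5): no bracket -> illegal
(6,6): no bracket -> illegal
(6,7): no bracket -> illegal
B mobility = 4
-- W to move --
(1,1): no bracket -> illegal
(1,2): no bracket -> illegal
(1,3): no bracket -> illegal
(1,5): no bracket -> illegal
(1,6): no bracket -> illegal
(1,7): no bracket -> illegal
(2,1): no bracket -> illegal
(2,3): no bracket -> illegal
(2,4): no bracket -> illegal
(2,5): flips 1 -> legal
(2,7): no bracket -> illegal
(3,1): no bracket -> illegal
(3,2): flips 1 -> legal
(3,6): flips 1 -> legal
(3,7): no bracket -> illegal
(4,2): flips 2 -> legal
(4,6): no bracket -> illegal
(5,2): flips 1 -> legal
(5,3): no bracket -> illegal
(5,4): flips 1 -> legal
(5,5): no bracket -> illegal
W mobility = 6

Answer: B=4 W=6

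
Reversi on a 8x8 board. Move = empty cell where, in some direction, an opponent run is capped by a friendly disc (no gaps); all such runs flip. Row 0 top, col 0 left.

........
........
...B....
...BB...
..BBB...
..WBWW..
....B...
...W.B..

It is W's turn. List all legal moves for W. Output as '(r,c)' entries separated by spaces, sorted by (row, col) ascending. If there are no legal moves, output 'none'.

(1,2): no bracket -> illegal
(1,3): no bracket -> illegal
(1,4): no bracket -> illegal
(2,2): flips 2 -> legal
(2,4): flips 2 -> legal
(2,5): flips 2 -> legal
(3,1): no bracket -> illegal
(3,2): flips 2 -> legal
(3,5): no bracket -> illegal
(4,1): no bracket -> illegal
(4,5): no bracket -> illegal
(5,1): no bracket -> illegal
(6,2): no bracket -> illegal
(6,3): no bracket -> illegal
(6,5): no bracket -> illegal
(6,6): no bracket -> illegal
(7,4): flips 1 -> legal
(7,6): no bracket -> illegal

Answer: (2,2) (2,4) (2,5) (3,2) (7,4)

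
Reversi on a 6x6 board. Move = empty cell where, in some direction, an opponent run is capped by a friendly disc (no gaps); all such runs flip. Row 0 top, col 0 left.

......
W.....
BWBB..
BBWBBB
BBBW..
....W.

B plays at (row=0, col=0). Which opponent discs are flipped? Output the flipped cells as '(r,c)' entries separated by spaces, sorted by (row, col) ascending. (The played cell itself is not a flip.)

Dir NW: edge -> no flip
Dir N: edge -> no flip
Dir NE: edge -> no flip
Dir W: edge -> no flip
Dir E: first cell '.' (not opp) -> no flip
Dir SW: edge -> no flip
Dir S: opp run (1,0) capped by B -> flip
Dir SE: first cell '.' (not opp) -> no flip

Answer: (1,0)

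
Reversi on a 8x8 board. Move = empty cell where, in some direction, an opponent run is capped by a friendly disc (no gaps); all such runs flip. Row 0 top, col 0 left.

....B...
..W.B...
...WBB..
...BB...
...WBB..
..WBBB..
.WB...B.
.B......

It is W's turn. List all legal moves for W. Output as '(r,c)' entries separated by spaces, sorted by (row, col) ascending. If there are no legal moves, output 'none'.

Answer: (0,5) (1,6) (2,6) (4,6) (5,6) (6,3) (6,5) (7,2)

Derivation:
(0,3): no bracket -> illegal
(0,5): flips 1 -> legal
(1,3): no bracket -> illegal
(1,5): no bracket -> illegal
(1,6): flips 2 -> legal
(2,2): no bracket -> illegal
(2,6): flips 2 -> legal
(3,2): no bracket -> illegal
(3,5): no bracket -> illegal
(3,6): no bracket -> illegal
(4,2): no bracket -> illegal
(4,6): flips 2 -> legal
(5,1): no bracket -> illegal
(5,6): flips 5 -> legal
(5,7): no bracket -> illegal
(6,0): no bracket -> illegal
(6,3): flips 2 -> legal
(6,4): no bracket -> illegal
(6,5): flips 1 -> legal
(6,7): no bracket -> illegal
(7,0): no bracket -> illegal
(7,2): flips 1 -> legal
(7,3): no bracket -> illegal
(7,5): no bracket -> illegal
(7,6): no bracket -> illegal
(7,7): no bracket -> illegal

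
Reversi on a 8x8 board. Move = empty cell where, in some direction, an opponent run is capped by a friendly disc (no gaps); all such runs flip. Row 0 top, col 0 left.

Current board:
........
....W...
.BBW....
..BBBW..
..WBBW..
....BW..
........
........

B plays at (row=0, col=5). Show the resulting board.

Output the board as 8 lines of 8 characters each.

Answer: .....B..
....B...
.BBB....
..BBBW..
..WBBW..
....BW..
........
........

Derivation:
Place B at (0,5); scan 8 dirs for brackets.
Dir NW: edge -> no flip
Dir N: edge -> no flip
Dir NE: edge -> no flip
Dir W: first cell '.' (not opp) -> no flip
Dir E: first cell '.' (not opp) -> no flip
Dir SW: opp run (1,4) (2,3) capped by B -> flip
Dir S: first cell '.' (not opp) -> no flip
Dir SE: first cell '.' (not opp) -> no flip
All flips: (1,4) (2,3)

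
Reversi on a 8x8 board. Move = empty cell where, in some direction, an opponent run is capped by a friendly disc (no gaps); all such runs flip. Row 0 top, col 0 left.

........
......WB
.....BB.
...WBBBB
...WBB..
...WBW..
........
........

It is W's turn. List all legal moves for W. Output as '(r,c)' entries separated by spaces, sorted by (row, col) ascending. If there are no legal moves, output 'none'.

Answer: (1,5) (4,6) (6,5)

Derivation:
(0,6): no bracket -> illegal
(0,7): no bracket -> illegal
(1,4): no bracket -> illegal
(1,5): flips 3 -> legal
(2,3): no bracket -> illegal
(2,4): no bracket -> illegal
(2,7): no bracket -> illegal
(4,6): flips 4 -> legal
(4,7): no bracket -> illegal
(5,6): no bracket -> illegal
(6,3): no bracket -> illegal
(6,4): no bracket -> illegal
(6,5): flips 1 -> legal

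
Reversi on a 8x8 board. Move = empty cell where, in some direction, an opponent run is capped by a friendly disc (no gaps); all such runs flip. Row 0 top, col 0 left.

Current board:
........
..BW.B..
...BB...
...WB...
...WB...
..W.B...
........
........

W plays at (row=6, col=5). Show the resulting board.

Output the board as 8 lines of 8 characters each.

Answer: ........
..BW.B..
...BB...
...WB...
...WB...
..W.W...
.....W..
........

Derivation:
Place W at (6,5); scan 8 dirs for brackets.
Dir NW: opp run (5,4) capped by W -> flip
Dir N: first cell '.' (not opp) -> no flip
Dir NE: first cell '.' (not opp) -> no flip
Dir W: first cell '.' (not opp) -> no flip
Dir E: first cell '.' (not opp) -> no flip
Dir SW: first cell '.' (not opp) -> no flip
Dir S: first cell '.' (not opp) -> no flip
Dir SE: first cell '.' (not opp) -> no flip
All flips: (5,4)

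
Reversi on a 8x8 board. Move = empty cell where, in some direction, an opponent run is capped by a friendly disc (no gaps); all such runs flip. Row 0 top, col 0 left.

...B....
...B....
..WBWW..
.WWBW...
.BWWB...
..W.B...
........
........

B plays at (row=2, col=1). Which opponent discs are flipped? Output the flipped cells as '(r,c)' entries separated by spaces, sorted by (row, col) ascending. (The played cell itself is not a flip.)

Dir NW: first cell '.' (not opp) -> no flip
Dir N: first cell '.' (not opp) -> no flip
Dir NE: first cell '.' (not opp) -> no flip
Dir W: first cell '.' (not opp) -> no flip
Dir E: opp run (2,2) capped by B -> flip
Dir SW: first cell '.' (not opp) -> no flip
Dir S: opp run (3,1) capped by B -> flip
Dir SE: opp run (3,2) (4,3) capped by B -> flip

Answer: (2,2) (3,1) (3,2) (4,3)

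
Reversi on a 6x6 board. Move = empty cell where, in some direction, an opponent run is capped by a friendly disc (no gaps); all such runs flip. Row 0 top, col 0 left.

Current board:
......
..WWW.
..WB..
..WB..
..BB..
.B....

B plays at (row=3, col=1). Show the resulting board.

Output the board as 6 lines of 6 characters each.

Place B at (3,1); scan 8 dirs for brackets.
Dir NW: first cell '.' (not opp) -> no flip
Dir N: first cell '.' (not opp) -> no flip
Dir NE: opp run (2,2) (1,3), next='.' -> no flip
Dir W: first cell '.' (not opp) -> no flip
Dir E: opp run (3,2) capped by B -> flip
Dir SW: first cell '.' (not opp) -> no flip
Dir S: first cell '.' (not opp) -> no flip
Dir SE: first cell 'B' (not opp) -> no flip
All flips: (3,2)

Answer: ......
..WWW.
..WB..
.BBB..
..BB..
.B....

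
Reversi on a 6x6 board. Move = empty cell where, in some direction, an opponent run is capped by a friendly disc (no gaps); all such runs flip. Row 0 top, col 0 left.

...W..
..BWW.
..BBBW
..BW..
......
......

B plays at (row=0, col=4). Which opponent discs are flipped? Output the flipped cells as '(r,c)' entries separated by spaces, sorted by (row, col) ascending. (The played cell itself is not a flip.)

Answer: (1,3) (1,4)

Derivation:
Dir NW: edge -> no flip
Dir N: edge -> no flip
Dir NE: edge -> no flip
Dir W: opp run (0,3), next='.' -> no flip
Dir E: first cell '.' (not opp) -> no flip
Dir SW: opp run (1,3) capped by B -> flip
Dir S: opp run (1,4) capped by B -> flip
Dir SE: first cell '.' (not opp) -> no flip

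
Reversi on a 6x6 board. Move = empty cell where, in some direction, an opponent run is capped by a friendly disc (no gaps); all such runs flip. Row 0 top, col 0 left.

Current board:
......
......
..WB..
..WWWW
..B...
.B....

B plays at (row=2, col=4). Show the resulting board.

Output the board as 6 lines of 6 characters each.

Answer: ......
......
..WBB.
..WBWW
..B...
.B....

Derivation:
Place B at (2,4); scan 8 dirs for brackets.
Dir NW: first cell '.' (not opp) -> no flip
Dir N: first cell '.' (not opp) -> no flip
Dir NE: first cell '.' (not opp) -> no flip
Dir W: first cell 'B' (not opp) -> no flip
Dir E: first cell '.' (not opp) -> no flip
Dir SW: opp run (3,3) capped by B -> flip
Dir S: opp run (3,4), next='.' -> no flip
Dir SE: opp run (3,5), next=edge -> no flip
All flips: (3,3)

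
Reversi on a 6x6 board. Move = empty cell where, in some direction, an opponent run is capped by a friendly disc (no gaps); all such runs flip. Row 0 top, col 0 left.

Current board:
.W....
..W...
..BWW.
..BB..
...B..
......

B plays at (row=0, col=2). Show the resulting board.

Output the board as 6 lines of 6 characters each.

Answer: .WB...
..B...
..BWW.
..BB..
...B..
......

Derivation:
Place B at (0,2); scan 8 dirs for brackets.
Dir NW: edge -> no flip
Dir N: edge -> no flip
Dir NE: edge -> no flip
Dir W: opp run (0,1), next='.' -> no flip
Dir E: first cell '.' (not opp) -> no flip
Dir SW: first cell '.' (not opp) -> no flip
Dir S: opp run (1,2) capped by B -> flip
Dir SE: first cell '.' (not opp) -> no flip
All flips: (1,2)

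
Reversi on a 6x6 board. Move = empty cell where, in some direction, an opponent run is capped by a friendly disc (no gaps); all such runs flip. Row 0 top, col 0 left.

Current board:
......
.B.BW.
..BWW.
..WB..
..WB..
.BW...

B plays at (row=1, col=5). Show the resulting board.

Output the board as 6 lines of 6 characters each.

Answer: ......
.B.BBB
..BWB.
..WB..
..WB..
.BW...

Derivation:
Place B at (1,5); scan 8 dirs for brackets.
Dir NW: first cell '.' (not opp) -> no flip
Dir N: first cell '.' (not opp) -> no flip
Dir NE: edge -> no flip
Dir W: opp run (1,4) capped by B -> flip
Dir E: edge -> no flip
Dir SW: opp run (2,4) capped by B -> flip
Dir S: first cell '.' (not opp) -> no flip
Dir SE: edge -> no flip
All flips: (1,4) (2,4)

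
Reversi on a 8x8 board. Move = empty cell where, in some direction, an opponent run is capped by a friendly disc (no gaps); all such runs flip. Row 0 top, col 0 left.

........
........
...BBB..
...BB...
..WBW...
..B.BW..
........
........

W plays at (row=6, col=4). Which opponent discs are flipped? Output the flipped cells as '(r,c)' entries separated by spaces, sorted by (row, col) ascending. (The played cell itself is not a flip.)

Dir NW: first cell '.' (not opp) -> no flip
Dir N: opp run (5,4) capped by W -> flip
Dir NE: first cell 'W' (not opp) -> no flip
Dir W: first cell '.' (not opp) -> no flip
Dir E: first cell '.' (not opp) -> no flip
Dir SW: first cell '.' (not opp) -> no flip
Dir S: first cell '.' (not opp) -> no flip
Dir SE: first cell '.' (not opp) -> no flip

Answer: (5,4)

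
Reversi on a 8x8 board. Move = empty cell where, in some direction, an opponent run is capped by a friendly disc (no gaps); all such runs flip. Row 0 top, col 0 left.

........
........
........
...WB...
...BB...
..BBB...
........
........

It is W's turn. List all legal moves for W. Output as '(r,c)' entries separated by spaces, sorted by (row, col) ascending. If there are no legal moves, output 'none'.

(2,3): no bracket -> illegal
(2,4): no bracket -> illegal
(2,5): no bracket -> illegal
(3,2): no bracket -> illegal
(3,5): flips 1 -> legal
(4,1): no bracket -> illegal
(4,2): no bracket -> illegal
(4,5): no bracket -> illegal
(5,1): no bracket -> illegal
(5,5): flips 1 -> legal
(6,1): no bracket -> illegal
(6,2): no bracket -> illegal
(6,3): flips 2 -> legal
(6,4): no bracket -> illegal
(6,5): no bracket -> illegal

Answer: (3,5) (5,5) (6,3)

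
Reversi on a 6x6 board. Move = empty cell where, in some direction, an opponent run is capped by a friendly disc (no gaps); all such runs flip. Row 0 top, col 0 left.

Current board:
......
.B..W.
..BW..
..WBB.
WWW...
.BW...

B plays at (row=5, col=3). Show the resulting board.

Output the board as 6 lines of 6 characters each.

Place B at (5,3); scan 8 dirs for brackets.
Dir NW: opp run (4,2), next='.' -> no flip
Dir N: first cell '.' (not opp) -> no flip
Dir NE: first cell '.' (not opp) -> no flip
Dir W: opp run (5,2) capped by B -> flip
Dir E: first cell '.' (not opp) -> no flip
Dir SW: edge -> no flip
Dir S: edge -> no flip
Dir SE: edge -> no flip
All flips: (5,2)

Answer: ......
.B..W.
..BW..
..WBB.
WWW...
.BBB..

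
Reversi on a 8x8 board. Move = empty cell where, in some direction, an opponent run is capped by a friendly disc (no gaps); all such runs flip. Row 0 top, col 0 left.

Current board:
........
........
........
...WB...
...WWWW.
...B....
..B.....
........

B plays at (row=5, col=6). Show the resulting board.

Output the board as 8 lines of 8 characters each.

Answer: ........
........
........
...WB...
...WWBW.
...B..B.
..B.....
........

Derivation:
Place B at (5,6); scan 8 dirs for brackets.
Dir NW: opp run (4,5) capped by B -> flip
Dir N: opp run (4,6), next='.' -> no flip
Dir NE: first cell '.' (not opp) -> no flip
Dir W: first cell '.' (not opp) -> no flip
Dir E: first cell '.' (not opp) -> no flip
Dir SW: first cell '.' (not opp) -> no flip
Dir S: first cell '.' (not opp) -> no flip
Dir SE: first cell '.' (not opp) -> no flip
All flips: (4,5)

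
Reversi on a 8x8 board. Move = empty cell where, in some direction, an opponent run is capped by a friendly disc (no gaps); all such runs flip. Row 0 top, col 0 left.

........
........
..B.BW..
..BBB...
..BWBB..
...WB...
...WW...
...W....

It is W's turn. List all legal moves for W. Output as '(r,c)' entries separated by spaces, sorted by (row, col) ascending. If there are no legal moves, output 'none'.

Answer: (1,4) (2,1) (2,3) (3,1) (3,5) (3,6) (4,1) (4,6) (5,5) (6,5)

Derivation:
(1,1): no bracket -> illegal
(1,2): no bracket -> illegal
(1,3): no bracket -> illegal
(1,4): flips 4 -> legal
(1,5): no bracket -> illegal
(2,1): flips 1 -> legal
(2,3): flips 2 -> legal
(3,1): flips 1 -> legal
(3,5): flips 1 -> legal
(3,6): flips 2 -> legal
(4,1): flips 1 -> legal
(4,6): flips 2 -> legal
(5,1): no bracket -> illegal
(5,2): no bracket -> illegal
(5,5): flips 1 -> legal
(5,6): no bracket -> illegal
(6,5): flips 1 -> legal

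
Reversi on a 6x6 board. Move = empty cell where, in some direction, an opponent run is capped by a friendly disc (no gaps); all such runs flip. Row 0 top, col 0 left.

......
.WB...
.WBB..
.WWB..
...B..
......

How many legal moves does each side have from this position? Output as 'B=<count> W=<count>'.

Answer: B=7 W=8

Derivation:
-- B to move --
(0,0): flips 1 -> legal
(0,1): no bracket -> illegal
(0,2): no bracket -> illegal
(1,0): flips 3 -> legal
(2,0): flips 1 -> legal
(3,0): flips 3 -> legal
(4,0): flips 1 -> legal
(4,1): flips 1 -> legal
(4,2): flips 1 -> legal
B mobility = 7
-- W to move --
(0,1): no bracket -> illegal
(0,2): flips 2 -> legal
(0,3): flips 1 -> legal
(1,3): flips 2 -> legal
(1,4): flips 1 -> legal
(2,4): flips 2 -> legal
(3,4): flips 1 -> legal
(4,2): no bracket -> illegal
(4,4): flips 2 -> legal
(5,2): no bracket -> illegal
(5,3): no bracket -> illegal
(5,4): flips 1 -> legal
W mobility = 8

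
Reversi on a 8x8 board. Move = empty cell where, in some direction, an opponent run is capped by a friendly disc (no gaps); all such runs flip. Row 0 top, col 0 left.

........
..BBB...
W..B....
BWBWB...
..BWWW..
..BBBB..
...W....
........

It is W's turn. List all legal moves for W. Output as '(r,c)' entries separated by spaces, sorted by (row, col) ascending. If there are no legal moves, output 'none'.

Answer: (0,1) (0,3) (2,1) (2,4) (2,5) (3,5) (4,0) (4,1) (5,1) (6,1) (6,2) (6,4) (6,5) (6,6)

Derivation:
(0,1): flips 3 -> legal
(0,2): no bracket -> illegal
(0,3): flips 2 -> legal
(0,4): no bracket -> illegal
(0,5): no bracket -> illegal
(1,1): no bracket -> illegal
(1,5): no bracket -> illegal
(2,1): flips 1 -> legal
(2,2): no bracket -> illegal
(2,4): flips 1 -> legal
(2,5): flips 1 -> legal
(3,5): flips 1 -> legal
(4,0): flips 1 -> legal
(4,1): flips 2 -> legal
(4,6): no bracket -> illegal
(5,1): flips 1 -> legal
(5,6): no bracket -> illegal
(6,1): flips 1 -> legal
(6,2): flips 1 -> legal
(6,4): flips 3 -> legal
(6,5): flips 2 -> legal
(6,6): flips 1 -> legal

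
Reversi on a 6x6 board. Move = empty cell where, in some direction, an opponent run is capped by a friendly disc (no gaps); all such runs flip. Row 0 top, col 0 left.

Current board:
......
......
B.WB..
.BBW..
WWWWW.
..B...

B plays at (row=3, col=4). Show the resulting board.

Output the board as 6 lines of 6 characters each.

Answer: ......
......
B.WB..
.BBBB.
WWWBW.
..B...

Derivation:
Place B at (3,4); scan 8 dirs for brackets.
Dir NW: first cell 'B' (not opp) -> no flip
Dir N: first cell '.' (not opp) -> no flip
Dir NE: first cell '.' (not opp) -> no flip
Dir W: opp run (3,3) capped by B -> flip
Dir E: first cell '.' (not opp) -> no flip
Dir SW: opp run (4,3) capped by B -> flip
Dir S: opp run (4,4), next='.' -> no flip
Dir SE: first cell '.' (not opp) -> no flip
All flips: (3,3) (4,3)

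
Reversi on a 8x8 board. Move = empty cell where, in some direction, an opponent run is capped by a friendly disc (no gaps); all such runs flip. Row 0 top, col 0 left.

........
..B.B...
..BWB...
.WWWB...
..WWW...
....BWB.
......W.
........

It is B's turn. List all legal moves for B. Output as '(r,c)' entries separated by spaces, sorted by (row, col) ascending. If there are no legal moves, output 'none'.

Answer: (2,1) (3,0) (4,0) (4,1) (5,1) (5,2) (7,6) (7,7)

Derivation:
(1,3): no bracket -> illegal
(2,0): no bracket -> illegal
(2,1): flips 2 -> legal
(3,0): flips 3 -> legal
(3,5): no bracket -> illegal
(4,0): flips 1 -> legal
(4,1): flips 2 -> legal
(4,5): no bracket -> illegal
(4,6): no bracket -> illegal
(5,1): flips 2 -> legal
(5,2): flips 3 -> legal
(5,3): no bracket -> illegal
(5,7): no bracket -> illegal
(6,4): no bracket -> illegal
(6,5): no bracket -> illegal
(6,7): no bracket -> illegal
(7,5): no bracket -> illegal
(7,6): flips 1 -> legal
(7,7): flips 4 -> legal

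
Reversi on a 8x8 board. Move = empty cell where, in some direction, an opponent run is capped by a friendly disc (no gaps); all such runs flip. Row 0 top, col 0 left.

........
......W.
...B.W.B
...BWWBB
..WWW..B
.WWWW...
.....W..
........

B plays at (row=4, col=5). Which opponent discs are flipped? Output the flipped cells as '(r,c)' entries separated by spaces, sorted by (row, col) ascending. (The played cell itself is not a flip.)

Answer: (3,4)

Derivation:
Dir NW: opp run (3,4) capped by B -> flip
Dir N: opp run (3,5) (2,5), next='.' -> no flip
Dir NE: first cell 'B' (not opp) -> no flip
Dir W: opp run (4,4) (4,3) (4,2), next='.' -> no flip
Dir E: first cell '.' (not opp) -> no flip
Dir SW: opp run (5,4), next='.' -> no flip
Dir S: first cell '.' (not opp) -> no flip
Dir SE: first cell '.' (not opp) -> no flip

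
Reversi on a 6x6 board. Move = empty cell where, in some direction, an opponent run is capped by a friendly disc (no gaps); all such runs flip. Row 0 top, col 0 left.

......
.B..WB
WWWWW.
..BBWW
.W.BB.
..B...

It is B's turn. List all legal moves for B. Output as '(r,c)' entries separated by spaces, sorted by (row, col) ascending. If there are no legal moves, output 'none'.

(0,3): no bracket -> illegal
(0,4): flips 3 -> legal
(0,5): flips 2 -> legal
(1,0): flips 1 -> legal
(1,2): flips 1 -> legal
(1,3): flips 2 -> legal
(2,5): flips 1 -> legal
(3,0): flips 1 -> legal
(3,1): flips 1 -> legal
(4,0): no bracket -> illegal
(4,2): no bracket -> illegal
(4,5): no bracket -> illegal
(5,0): flips 1 -> legal
(5,1): no bracket -> illegal

Answer: (0,4) (0,5) (1,0) (1,2) (1,3) (2,5) (3,0) (3,1) (5,0)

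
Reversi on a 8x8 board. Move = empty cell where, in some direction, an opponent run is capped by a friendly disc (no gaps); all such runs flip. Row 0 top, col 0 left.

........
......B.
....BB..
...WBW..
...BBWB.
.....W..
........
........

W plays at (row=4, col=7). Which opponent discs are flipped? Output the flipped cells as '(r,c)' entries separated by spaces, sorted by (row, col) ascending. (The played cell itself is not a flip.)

Answer: (4,6)

Derivation:
Dir NW: first cell '.' (not opp) -> no flip
Dir N: first cell '.' (not opp) -> no flip
Dir NE: edge -> no flip
Dir W: opp run (4,6) capped by W -> flip
Dir E: edge -> no flip
Dir SW: first cell '.' (not opp) -> no flip
Dir S: first cell '.' (not opp) -> no flip
Dir SE: edge -> no flip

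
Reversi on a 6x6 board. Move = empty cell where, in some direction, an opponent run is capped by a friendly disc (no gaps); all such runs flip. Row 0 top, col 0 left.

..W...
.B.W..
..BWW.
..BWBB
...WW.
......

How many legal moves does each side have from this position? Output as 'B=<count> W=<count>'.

-- B to move --
(0,1): no bracket -> illegal
(0,3): no bracket -> illegal
(0,4): flips 1 -> legal
(1,2): flips 1 -> legal
(1,4): flips 2 -> legal
(1,5): no bracket -> illegal
(2,5): flips 2 -> legal
(4,2): no bracket -> illegal
(4,5): no bracket -> illegal
(5,2): flips 1 -> legal
(5,3): flips 1 -> legal
(5,4): flips 2 -> legal
(5,5): flips 2 -> legal
B mobility = 8
-- W to move --
(0,0): flips 2 -> legal
(0,1): no bracket -> illegal
(1,0): no bracket -> illegal
(1,2): no bracket -> illegal
(2,0): flips 1 -> legal
(2,1): flips 2 -> legal
(2,5): flips 1 -> legal
(3,1): flips 2 -> legal
(4,1): flips 1 -> legal
(4,2): no bracket -> illegal
(4,5): flips 1 -> legal
W mobility = 7

Answer: B=8 W=7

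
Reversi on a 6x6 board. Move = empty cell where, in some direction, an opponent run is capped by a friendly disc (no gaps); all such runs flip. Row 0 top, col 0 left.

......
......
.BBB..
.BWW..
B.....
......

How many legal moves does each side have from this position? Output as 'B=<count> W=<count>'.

-- B to move --
(2,4): no bracket -> illegal
(3,4): flips 2 -> legal
(4,1): flips 1 -> legal
(4,2): flips 1 -> legal
(4,3): flips 2 -> legal
(4,4): flips 1 -> legal
B mobility = 5
-- W to move --
(1,0): flips 1 -> legal
(1,1): flips 1 -> legal
(1,2): flips 1 -> legal
(1,3): flips 1 -> legal
(1,4): flips 1 -> legal
(2,0): no bracket -> illegal
(2,4): no bracket -> illegal
(3,0): flips 1 -> legal
(3,4): no bracket -> illegal
(4,1): no bracket -> illegal
(4,2): no bracket -> illegal
(5,0): no bracket -> illegal
(5,1): no bracket -> illegal
W mobility = 6

Answer: B=5 W=6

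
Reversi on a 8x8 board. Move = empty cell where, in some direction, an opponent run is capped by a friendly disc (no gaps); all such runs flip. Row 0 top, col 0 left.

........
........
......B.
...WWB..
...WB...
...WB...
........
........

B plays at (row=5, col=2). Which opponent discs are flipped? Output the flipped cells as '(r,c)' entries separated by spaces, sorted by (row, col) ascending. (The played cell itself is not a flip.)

Dir NW: first cell '.' (not opp) -> no flip
Dir N: first cell '.' (not opp) -> no flip
Dir NE: opp run (4,3) (3,4), next='.' -> no flip
Dir W: first cell '.' (not opp) -> no flip
Dir E: opp run (5,3) capped by B -> flip
Dir SW: first cell '.' (not opp) -> no flip
Dir S: first cell '.' (not opp) -> no flip
Dir SE: first cell '.' (not opp) -> no flip

Answer: (5,3)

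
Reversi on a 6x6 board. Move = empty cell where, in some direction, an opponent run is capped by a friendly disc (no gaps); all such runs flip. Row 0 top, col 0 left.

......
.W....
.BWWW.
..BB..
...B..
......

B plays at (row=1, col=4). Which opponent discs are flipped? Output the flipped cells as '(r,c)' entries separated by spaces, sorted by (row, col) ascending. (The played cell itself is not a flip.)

Answer: (2,3)

Derivation:
Dir NW: first cell '.' (not opp) -> no flip
Dir N: first cell '.' (not opp) -> no flip
Dir NE: first cell '.' (not opp) -> no flip
Dir W: first cell '.' (not opp) -> no flip
Dir E: first cell '.' (not opp) -> no flip
Dir SW: opp run (2,3) capped by B -> flip
Dir S: opp run (2,4), next='.' -> no flip
Dir SE: first cell '.' (not opp) -> no flip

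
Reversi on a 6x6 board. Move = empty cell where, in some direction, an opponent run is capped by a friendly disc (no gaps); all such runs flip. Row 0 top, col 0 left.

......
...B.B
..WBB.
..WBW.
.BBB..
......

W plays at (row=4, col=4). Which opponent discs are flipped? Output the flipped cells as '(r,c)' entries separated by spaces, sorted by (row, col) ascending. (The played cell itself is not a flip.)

Answer: (3,3)

Derivation:
Dir NW: opp run (3,3) capped by W -> flip
Dir N: first cell 'W' (not opp) -> no flip
Dir NE: first cell '.' (not opp) -> no flip
Dir W: opp run (4,3) (4,2) (4,1), next='.' -> no flip
Dir E: first cell '.' (not opp) -> no flip
Dir SW: first cell '.' (not opp) -> no flip
Dir S: first cell '.' (not opp) -> no flip
Dir SE: first cell '.' (not opp) -> no flip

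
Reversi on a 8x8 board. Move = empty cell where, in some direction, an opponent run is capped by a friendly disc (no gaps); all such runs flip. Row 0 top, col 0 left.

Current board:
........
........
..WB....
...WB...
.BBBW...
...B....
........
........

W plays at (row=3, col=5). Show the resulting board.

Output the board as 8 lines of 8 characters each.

Answer: ........
........
..WB....
...WWW..
.BBBW...
...B....
........
........

Derivation:
Place W at (3,5); scan 8 dirs for brackets.
Dir NW: first cell '.' (not opp) -> no flip
Dir N: first cell '.' (not opp) -> no flip
Dir NE: first cell '.' (not opp) -> no flip
Dir W: opp run (3,4) capped by W -> flip
Dir E: first cell '.' (not opp) -> no flip
Dir SW: first cell 'W' (not opp) -> no flip
Dir S: first cell '.' (not opp) -> no flip
Dir SE: first cell '.' (not opp) -> no flip
All flips: (3,4)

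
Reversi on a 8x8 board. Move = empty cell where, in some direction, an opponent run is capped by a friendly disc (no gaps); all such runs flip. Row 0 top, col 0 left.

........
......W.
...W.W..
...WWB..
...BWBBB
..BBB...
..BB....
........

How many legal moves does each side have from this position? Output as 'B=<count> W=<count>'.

-- B to move --
(0,5): no bracket -> illegal
(0,6): no bracket -> illegal
(0,7): flips 3 -> legal
(1,2): flips 2 -> legal
(1,3): flips 2 -> legal
(1,4): no bracket -> illegal
(1,5): flips 1 -> legal
(1,7): no bracket -> illegal
(2,2): no bracket -> illegal
(2,4): flips 2 -> legal
(2,6): no bracket -> illegal
(2,7): no bracket -> illegal
(3,2): flips 2 -> legal
(3,6): no bracket -> illegal
(4,2): no bracket -> illegal
(5,5): no bracket -> illegal
B mobility = 6
-- W to move --
(2,4): no bracket -> illegal
(2,6): flips 1 -> legal
(3,2): no bracket -> illegal
(3,6): flips 1 -> legal
(3,7): no bracket -> illegal
(4,1): no bracket -> illegal
(4,2): flips 1 -> legal
(5,1): no bracket -> illegal
(5,5): flips 2 -> legal
(5,6): flips 1 -> legal
(5,7): no bracket -> illegal
(6,1): flips 2 -> legal
(6,4): flips 1 -> legal
(6,5): no bracket -> illegal
(7,1): flips 2 -> legal
(7,2): no bracket -> illegal
(7,3): flips 3 -> legal
(7,4): no bracket -> illegal
W mobility = 9

Answer: B=6 W=9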